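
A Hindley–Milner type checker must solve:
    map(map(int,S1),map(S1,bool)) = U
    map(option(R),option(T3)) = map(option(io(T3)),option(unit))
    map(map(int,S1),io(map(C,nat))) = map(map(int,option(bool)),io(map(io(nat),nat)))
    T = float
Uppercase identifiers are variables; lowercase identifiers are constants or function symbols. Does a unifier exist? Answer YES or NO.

Bind U := map(map(int,S1),map(S1,bool)); no other remaining equation mentions U.
Decompose map/2: option(R) = option(io(T3)),  option(T3) = option(unit).
Decompose option/1: R = io(T3).
Bind R := io(T3); no other remaining equation mentions R.
Decompose option/1: T3 = unit.
Bind T3 := unit; no other remaining equation mentions T3. Substituting into the earlier binding gives R := io(unit).
Decompose map/2: map(int,S1) = map(int,option(bool)),  io(map(C,nat)) = io(map(io(nat),nat)).
Decompose map/2: int = int,  S1 = option(bool).
Delete trivial equation int = int.
Bind S1 := option(bool); no other remaining equation mentions S1. Substituting into the earlier binding gives U := map(map(int,option(bool)),map(option(bool),bool)).
Decompose io/1: map(C,nat) = map(io(nat),nat).
Decompose map/2: C = io(nat),  nat = nat.
Bind C := io(nat); no other remaining equation mentions C.
Delete trivial equation nat = nat.
Bind T := float.
No equations remain and no clash or occurs-check failure arose, so a unifier exists.

YES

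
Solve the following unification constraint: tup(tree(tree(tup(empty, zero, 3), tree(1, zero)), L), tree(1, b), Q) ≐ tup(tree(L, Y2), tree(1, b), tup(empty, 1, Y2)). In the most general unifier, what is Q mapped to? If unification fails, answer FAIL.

tup(empty, 1, tree(tup(empty, zero, 3), tree(1, zero)))

Decompose tup/3: tree(tree(tup(empty, zero, 3), tree(1, zero)), L) ≐ tree(L, Y2),  tree(1, b) ≐ tree(1, b),  Q ≐ tup(empty, 1, Y2).
Decompose tree/2: tree(tup(empty, zero, 3), tree(1, zero)) ≐ L,  L ≐ Y2.
Bind L := tree(tup(empty, zero, 3), tree(1, zero)); substituting into the one remaining equation that mentions L gives: tree(tup(empty, zero, 3), tree(1, zero)) ≐ Y2.
Bind Y2 := tree(tup(empty, zero, 3), tree(1, zero)); substituting into the one remaining equation that mentions Y2 gives: Q ≐ tup(empty, 1, tree(tup(empty, zero, 3), tree(1, zero))).
Delete trivial equation tree(1, b) ≐ tree(1, b).
Bind Q := tup(empty, 1, tree(tup(empty, zero, 3), tree(1, zero))).
MGU = { L ↦ tree(tup(empty, zero, 3), tree(1, zero)), Y2 ↦ tree(tup(empty, zero, 3), tree(1, zero)), Q ↦ tup(empty, 1, tree(tup(empty, zero, 3), tree(1, zero))) }, so Q ↦ tup(empty, 1, tree(tup(empty, zero, 3), tree(1, zero))).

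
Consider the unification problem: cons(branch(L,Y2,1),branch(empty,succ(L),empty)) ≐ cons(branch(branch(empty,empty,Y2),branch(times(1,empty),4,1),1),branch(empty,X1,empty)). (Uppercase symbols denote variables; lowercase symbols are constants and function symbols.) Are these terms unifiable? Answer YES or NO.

YES

Decompose cons/2: branch(L,Y2,1) ≐ branch(branch(empty,empty,Y2),branch(times(1,empty),4,1),1),  branch(empty,succ(L),empty) ≐ branch(empty,X1,empty).
Decompose branch/3: L ≐ branch(empty,empty,Y2),  Y2 ≐ branch(times(1,empty),4,1),  1 ≐ 1.
Bind L := branch(empty,empty,Y2); substituting into the one remaining equation that mentions L gives: branch(empty,succ(branch(empty,empty,Y2)),empty) ≐ branch(empty,X1,empty).
Bind Y2 := branch(times(1,empty),4,1); substituting into the one remaining equation that mentions Y2 gives: branch(empty,succ(branch(empty,empty,branch(times(1,empty),4,1))),empty) ≐ branch(empty,X1,empty). Substituting into the earlier binding gives L := branch(empty,empty,branch(times(1,empty),4,1)).
Delete trivial equation 1 ≐ 1.
Decompose branch/3: empty ≐ empty,  succ(branch(empty,empty,branch(times(1,empty),4,1))) ≐ X1,  empty ≐ empty.
Delete trivial equation empty ≐ empty.
Bind X1 := succ(branch(empty,empty,branch(times(1,empty),4,1))); no other remaining equation mentions X1.
Delete trivial equation empty ≐ empty.
No equations remain and no clash or occurs-check failure arose, so a unifier exists.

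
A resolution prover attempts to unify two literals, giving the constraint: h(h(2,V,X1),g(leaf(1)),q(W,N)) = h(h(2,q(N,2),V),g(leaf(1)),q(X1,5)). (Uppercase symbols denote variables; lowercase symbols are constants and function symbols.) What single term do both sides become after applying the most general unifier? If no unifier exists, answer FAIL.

Decompose h/3: h(2,V,X1) = h(2,q(N,2),V),  g(leaf(1)) = g(leaf(1)),  q(W,N) = q(X1,5).
Decompose h/3: 2 = 2,  V = q(N,2),  X1 = V.
Delete trivial equation 2 = 2.
Bind V := q(N,2); substituting into the one remaining equation that mentions V gives: X1 = q(N,2).
Bind X1 := q(N,2); substituting into the one remaining equation that mentions X1 gives: q(W,N) = q(q(N,2),5).
Delete trivial equation g(leaf(1)) = g(leaf(1)).
Decompose q/2: W = q(N,2),  N = 5.
Bind W := q(N,2); no other remaining equation mentions W.
Bind N := 5. Substituting into the earlier bindings gives V := q(5,2), X1 := q(5,2), W := q(5,2).
Applying the MGU to either side gives h(h(2,q(5,2),q(5,2)),g(leaf(1)),q(q(5,2),5)).

h(h(2,q(5,2),q(5,2)),g(leaf(1)),q(q(5,2),5))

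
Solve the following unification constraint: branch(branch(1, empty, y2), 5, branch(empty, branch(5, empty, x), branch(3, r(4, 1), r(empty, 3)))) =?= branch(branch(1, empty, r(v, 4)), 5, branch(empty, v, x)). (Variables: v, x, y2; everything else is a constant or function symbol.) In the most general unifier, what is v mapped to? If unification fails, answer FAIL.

branch(5, empty, branch(3, r(4, 1), r(empty, 3)))

Decompose branch/3: branch(1, empty, y2) =?= branch(1, empty, r(v, 4)),  5 =?= 5,  branch(empty, branch(5, empty, x), branch(3, r(4, 1), r(empty, 3))) =?= branch(empty, v, x).
Decompose branch/3: 1 =?= 1,  empty =?= empty,  y2 =?= r(v, 4).
Delete trivial equation 1 =?= 1.
Delete trivial equation empty =?= empty.
Bind y2 := r(v, 4); no other remaining equation mentions y2.
Delete trivial equation 5 =?= 5.
Decompose branch/3: empty =?= empty,  branch(5, empty, x) =?= v,  branch(3, r(4, 1), r(empty, 3)) =?= x.
Delete trivial equation empty =?= empty.
Bind v := branch(5, empty, x); no other remaining equation mentions v. Substituting into the earlier binding gives y2 := r(branch(5, empty, x), 4).
Bind x := branch(3, r(4, 1), r(empty, 3)). Substituting into the earlier bindings gives y2 := r(branch(5, empty, branch(3, r(4, 1), r(empty, 3))), 4), v := branch(5, empty, branch(3, r(4, 1), r(empty, 3))).
MGU = { y2 := r(branch(5, empty, branch(3, r(4, 1), r(empty, 3))), 4), v := branch(5, empty, branch(3, r(4, 1), r(empty, 3))), x := branch(3, r(4, 1), r(empty, 3)) }, so v := branch(5, empty, branch(3, r(4, 1), r(empty, 3))).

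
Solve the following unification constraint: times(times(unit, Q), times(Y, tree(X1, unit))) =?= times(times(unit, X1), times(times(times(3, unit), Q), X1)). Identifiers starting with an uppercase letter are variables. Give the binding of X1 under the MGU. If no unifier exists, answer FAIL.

Decompose times/2: times(unit, Q) =?= times(unit, X1),  times(Y, tree(X1, unit)) =?= times(times(times(3, unit), Q), X1).
Decompose times/2: unit =?= unit,  Q =?= X1.
Delete trivial equation unit =?= unit.
Bind Q := X1; substituting into the remaining equation gives: times(Y, tree(X1, unit)) =?= times(times(times(3, unit), X1), X1).
Decompose times/2: Y =?= times(times(3, unit), X1),  tree(X1, unit) =?= X1.
Bind Y := times(times(3, unit), X1); no other remaining equation mentions Y.
Occurs check fails: X1 occurs in tree(X1, unit); the equation X1 =?= tree(X1, unit) has no finite solution.

FAIL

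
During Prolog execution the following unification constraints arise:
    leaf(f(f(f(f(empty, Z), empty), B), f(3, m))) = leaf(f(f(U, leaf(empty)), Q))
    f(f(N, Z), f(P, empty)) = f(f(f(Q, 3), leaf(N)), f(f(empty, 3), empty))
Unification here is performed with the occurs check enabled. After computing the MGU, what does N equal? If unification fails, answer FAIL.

Decompose leaf/1: f(f(f(f(empty, Z), empty), B), f(3, m)) = f(f(U, leaf(empty)), Q).
Decompose f/2: f(f(f(empty, Z), empty), B) = f(U, leaf(empty)),  f(3, m) = Q.
Decompose f/2: f(f(empty, Z), empty) = U,  B = leaf(empty).
Bind U := f(f(empty, Z), empty); no other remaining equation mentions U.
Bind B := leaf(empty); no other remaining equation mentions B.
Bind Q := f(3, m); substituting into the remaining equation gives: f(f(N, Z), f(P, empty)) = f(f(f(f(3, m), 3), leaf(N)), f(f(empty, 3), empty)).
Decompose f/2: f(N, Z) = f(f(f(3, m), 3), leaf(N)),  f(P, empty) = f(f(empty, 3), empty).
Decompose f/2: N = f(f(3, m), 3),  Z = leaf(N).
Bind N := f(f(3, m), 3); substituting into the one remaining equation that mentions N gives: Z = leaf(f(f(3, m), 3)).
Bind Z := leaf(f(f(3, m), 3)); no other remaining equation mentions Z. Substituting into the earlier binding gives U := f(f(empty, leaf(f(f(3, m), 3))), empty).
Decompose f/2: P = f(empty, 3),  empty = empty.
Bind P := f(empty, 3); no other remaining equation mentions P.
Delete trivial equation empty = empty.
MGU = { U ↦ f(f(empty, leaf(f(f(3, m), 3))), empty), B ↦ leaf(empty), Q ↦ f(3, m), N ↦ f(f(3, m), 3), Z ↦ leaf(f(f(3, m), 3)), P ↦ f(empty, 3) }, so N ↦ f(f(3, m), 3).

f(f(3, m), 3)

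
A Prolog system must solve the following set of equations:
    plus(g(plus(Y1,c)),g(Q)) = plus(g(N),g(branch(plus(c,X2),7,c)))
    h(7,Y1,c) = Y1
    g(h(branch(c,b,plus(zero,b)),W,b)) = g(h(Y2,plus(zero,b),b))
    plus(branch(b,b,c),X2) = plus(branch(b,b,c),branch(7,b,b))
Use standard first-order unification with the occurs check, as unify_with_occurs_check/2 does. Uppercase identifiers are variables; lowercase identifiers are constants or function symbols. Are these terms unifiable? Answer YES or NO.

NO

Decompose plus/2: g(plus(Y1,c)) = g(N),  g(Q) = g(branch(plus(c,X2),7,c)).
Decompose g/1: plus(Y1,c) = N.
Bind N := plus(Y1,c); no other remaining equation mentions N.
Decompose g/1: Q = branch(plus(c,X2),7,c).
Bind Q := branch(plus(c,X2),7,c); no other remaining equation mentions Q.
Occurs check fails: Y1 occurs in h(7,Y1,c); the equation Y1 = h(7,Y1,c) has no finite solution.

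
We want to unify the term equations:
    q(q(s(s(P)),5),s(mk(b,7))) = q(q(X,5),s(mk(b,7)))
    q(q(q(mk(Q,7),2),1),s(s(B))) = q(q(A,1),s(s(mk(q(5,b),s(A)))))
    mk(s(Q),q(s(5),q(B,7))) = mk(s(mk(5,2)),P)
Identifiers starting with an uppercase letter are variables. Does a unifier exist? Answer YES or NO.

YES

Decompose q/2: q(s(s(P)),5) = q(X,5),  s(mk(b,7)) = s(mk(b,7)).
Decompose q/2: s(s(P)) = X,  5 = 5.
Bind X := s(s(P)); no other remaining equation mentions X.
Delete trivial equation 5 = 5.
Delete trivial equation s(mk(b,7)) = s(mk(b,7)).
Decompose q/2: q(q(mk(Q,7),2),1) = q(A,1),  s(s(B)) = s(s(mk(q(5,b),s(A)))).
Decompose q/2: q(mk(Q,7),2) = A,  1 = 1.
Bind A := q(mk(Q,7),2); substituting into the one remaining equation that mentions A gives: s(s(B)) = s(s(mk(q(5,b),s(q(mk(Q,7),2))))).
Delete trivial equation 1 = 1.
Decompose s/1: s(B) = s(mk(q(5,b),s(q(mk(Q,7),2)))).
Decompose s/1: B = mk(q(5,b),s(q(mk(Q,7),2))).
Bind B := mk(q(5,b),s(q(mk(Q,7),2))); substituting into the remaining equation gives: mk(s(Q),q(s(5),q(mk(q(5,b),s(q(mk(Q,7),2))),7))) = mk(s(mk(5,2)),P).
Decompose mk/2: s(Q) = s(mk(5,2)),  q(s(5),q(mk(q(5,b),s(q(mk(Q,7),2))),7)) = P.
Decompose s/1: Q = mk(5,2).
Bind Q := mk(5,2); substituting into the remaining equation gives: q(s(5),q(mk(q(5,b),s(q(mk(mk(5,2),7),2))),7)) = P. Substituting into the earlier bindings gives A := q(mk(mk(5,2),7),2), B := mk(q(5,b),s(q(mk(mk(5,2),7),2))).
Bind P := q(s(5),q(mk(q(5,b),s(q(mk(mk(5,2),7),2))),7)). Substituting into the earlier binding gives X := s(s(q(s(5),q(mk(q(5,b),s(q(mk(mk(5,2),7),2))),7)))).
No equations remain and no clash or occurs-check failure arose, so a unifier exists.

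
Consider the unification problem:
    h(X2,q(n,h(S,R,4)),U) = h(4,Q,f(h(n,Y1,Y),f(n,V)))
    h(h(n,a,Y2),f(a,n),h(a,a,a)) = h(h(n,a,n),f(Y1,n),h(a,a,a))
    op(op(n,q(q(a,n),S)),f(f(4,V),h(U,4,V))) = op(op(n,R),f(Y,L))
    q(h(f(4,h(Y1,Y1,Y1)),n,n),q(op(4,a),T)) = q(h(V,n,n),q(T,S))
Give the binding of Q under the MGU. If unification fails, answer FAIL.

q(n,h(op(4,a),q(q(a,n),op(4,a)),4))

Decompose h/3: X2 = 4,  q(n,h(S,R,4)) = Q,  U = f(h(n,Y1,Y),f(n,V)).
Bind X2 := 4; no other remaining equation mentions X2.
Bind Q := q(n,h(S,R,4)); no other remaining equation mentions Q.
Bind U := f(h(n,Y1,Y),f(n,V)); substituting into the one remaining equation that mentions U gives: op(op(n,q(q(a,n),S)),f(f(4,V),h(f(h(n,Y1,Y),f(n,V)),4,V))) = op(op(n,R),f(Y,L)).
Decompose h/3: h(n,a,Y2) = h(n,a,n),  f(a,n) = f(Y1,n),  h(a,a,a) = h(a,a,a).
Decompose h/3: n = n,  a = a,  Y2 = n.
Delete trivial equation n = n.
Delete trivial equation a = a.
Bind Y2 := n; no other remaining equation mentions Y2.
Decompose f/2: a = Y1,  n = n.
Bind Y1 := a; substituting into the 2 remaining equations that mention Y1 gives: op(op(n,q(q(a,n),S)),f(f(4,V),h(f(h(n,a,Y),f(n,V)),4,V))) = op(op(n,R),f(Y,L)),  q(h(f(4,h(a,a,a)),n,n),q(op(4,a),T)) = q(h(V,n,n),q(T,S)). Substituting into the earlier binding gives U := f(h(n,a,Y),f(n,V)).
Delete trivial equation n = n.
Delete trivial equation h(a,a,a) = h(a,a,a).
Decompose op/2: op(n,q(q(a,n),S)) = op(n,R),  f(f(4,V),h(f(h(n,a,Y),f(n,V)),4,V)) = f(Y,L).
Decompose op/2: n = n,  q(q(a,n),S) = R.
Delete trivial equation n = n.
Bind R := q(q(a,n),S); no other remaining equation mentions R. Substituting into the earlier binding gives Q := q(n,h(S,q(q(a,n),S),4)).
Decompose f/2: f(4,V) = Y,  h(f(h(n,a,Y),f(n,V)),4,V) = L.
Bind Y := f(4,V); substituting into the one remaining equation that mentions Y gives: h(f(h(n,a,f(4,V)),f(n,V)),4,V) = L. Substituting into the earlier binding gives U := f(h(n,a,f(4,V)),f(n,V)).
Bind L := h(f(h(n,a,f(4,V)),f(n,V)),4,V); no other remaining equation mentions L.
Decompose q/2: h(f(4,h(a,a,a)),n,n) = h(V,n,n),  q(op(4,a),T) = q(T,S).
Decompose h/3: f(4,h(a,a,a)) = V,  n = n,  n = n.
Bind V := f(4,h(a,a,a)); no other remaining equation mentions V. Substituting into the earlier bindings gives U := f(h(n,a,f(4,f(4,h(a,a,a)))),f(n,f(4,h(a,a,a)))), Y := f(4,f(4,h(a,a,a))), L := h(f(h(n,a,f(4,f(4,h(a,a,a)))),f(n,f(4,h(a,a,a)))),4,f(4,h(a,a,a))).
Delete trivial equation n = n.
Delete trivial equation n = n.
Decompose q/2: op(4,a) = T,  T = S.
Bind T := op(4,a); substituting into the remaining equation gives: op(4,a) = S.
Bind S := op(4,a). Substituting into the earlier bindings gives Q := q(n,h(op(4,a),q(q(a,n),op(4,a)),4)), R := q(q(a,n),op(4,a)).
MGU = { X2 := 4, Q := q(n,h(op(4,a),q(q(a,n),op(4,a)),4)), U := f(h(n,a,f(4,f(4,h(a,a,a)))),f(n,f(4,h(a,a,a)))), Y2 := n, Y1 := a, R := q(q(a,n),op(4,a)), Y := f(4,f(4,h(a,a,a))), L := h(f(h(n,a,f(4,f(4,h(a,a,a)))),f(n,f(4,h(a,a,a)))),4,f(4,h(a,a,a))), V := f(4,h(a,a,a)), T := op(4,a), S := op(4,a) }, so Q := q(n,h(op(4,a),q(q(a,n),op(4,a)),4)).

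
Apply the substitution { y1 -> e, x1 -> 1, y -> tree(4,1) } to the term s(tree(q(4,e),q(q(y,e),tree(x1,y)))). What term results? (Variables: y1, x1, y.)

s(tree(q(4,e),q(q(tree(4,1),e),tree(1,tree(4,1)))))

Replace each occurrence of x1 with 1.
Replace each occurrence of y with tree(4,1).
Result: s(tree(q(4,e),q(q(tree(4,1),e),tree(1,tree(4,1))))).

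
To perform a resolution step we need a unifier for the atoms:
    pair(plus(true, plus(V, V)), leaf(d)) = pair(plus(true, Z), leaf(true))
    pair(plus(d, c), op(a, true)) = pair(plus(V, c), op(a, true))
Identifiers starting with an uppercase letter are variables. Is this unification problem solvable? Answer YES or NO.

Decompose pair/2: plus(true, plus(V, V)) = plus(true, Z),  leaf(d) = leaf(true).
Decompose plus/2: true = true,  plus(V, V) = Z.
Delete trivial equation true = true.
Bind Z := plus(V, V); no other remaining equation mentions Z.
Decompose leaf/1: d = true.
Clash: constants d and true differ; no unifier exists.

NO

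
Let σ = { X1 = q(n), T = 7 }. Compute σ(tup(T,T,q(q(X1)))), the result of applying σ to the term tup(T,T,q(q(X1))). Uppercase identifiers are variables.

tup(7,7,q(q(q(n))))

Replace each occurrence of X1 with q(n).
Replace each occurrence of T with 7.
Result: tup(7,7,q(q(q(n)))).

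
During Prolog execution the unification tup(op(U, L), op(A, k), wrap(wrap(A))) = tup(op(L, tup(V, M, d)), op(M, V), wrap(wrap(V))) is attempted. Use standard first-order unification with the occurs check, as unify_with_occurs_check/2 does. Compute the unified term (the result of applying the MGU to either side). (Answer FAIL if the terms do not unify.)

Decompose tup/3: op(U, L) = op(L, tup(V, M, d)),  op(A, k) = op(M, V),  wrap(wrap(A)) = wrap(wrap(V)).
Decompose op/2: U = L,  L = tup(V, M, d).
Bind U := L; no other remaining equation mentions U.
Bind L := tup(V, M, d); no other remaining equation mentions L. Substituting into the earlier binding gives U := tup(V, M, d).
Decompose op/2: A = M,  k = V.
Bind A := M; substituting into the one remaining equation that mentions A gives: wrap(wrap(M)) = wrap(wrap(V)).
Bind V := k; substituting into the remaining equation gives: wrap(wrap(M)) = wrap(wrap(k)). Substituting into the earlier bindings gives U := tup(k, M, d), L := tup(k, M, d).
Decompose wrap/1: wrap(M) = wrap(k).
Decompose wrap/1: M = k.
Bind M := k. Substituting into the earlier bindings gives U := tup(k, k, d), L := tup(k, k, d), A := k.
Applying the MGU to either side gives tup(op(tup(k, k, d), tup(k, k, d)), op(k, k), wrap(wrap(k))).

tup(op(tup(k, k, d), tup(k, k, d)), op(k, k), wrap(wrap(k)))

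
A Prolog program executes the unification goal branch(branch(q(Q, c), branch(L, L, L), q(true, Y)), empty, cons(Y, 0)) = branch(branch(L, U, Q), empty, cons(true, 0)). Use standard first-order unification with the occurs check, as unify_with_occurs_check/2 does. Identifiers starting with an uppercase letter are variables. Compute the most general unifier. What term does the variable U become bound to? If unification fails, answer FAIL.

branch(q(q(true, true), c), q(q(true, true), c), q(q(true, true), c))

Decompose branch/3: branch(q(Q, c), branch(L, L, L), q(true, Y)) = branch(L, U, Q),  empty = empty,  cons(Y, 0) = cons(true, 0).
Decompose branch/3: q(Q, c) = L,  branch(L, L, L) = U,  q(true, Y) = Q.
Bind L := q(Q, c); substituting into the one remaining equation that mentions L gives: branch(q(Q, c), q(Q, c), q(Q, c)) = U.
Bind U := branch(q(Q, c), q(Q, c), q(Q, c)); no other remaining equation mentions U.
Bind Q := q(true, Y); no other remaining equation mentions Q. Substituting into the earlier bindings gives L := q(q(true, Y), c), U := branch(q(q(true, Y), c), q(q(true, Y), c), q(q(true, Y), c)).
Delete trivial equation empty = empty.
Decompose cons/2: Y = true,  0 = 0.
Bind Y := true; no other remaining equation mentions Y. Substituting into the earlier bindings gives L := q(q(true, true), c), U := branch(q(q(true, true), c), q(q(true, true), c), q(q(true, true), c)), Q := q(true, true).
Delete trivial equation 0 = 0.
MGU = { L -> q(q(true, true), c), U -> branch(q(q(true, true), c), q(q(true, true), c), q(q(true, true), c)), Q -> q(true, true), Y -> true }, so U -> branch(q(q(true, true), c), q(q(true, true), c), q(q(true, true), c)).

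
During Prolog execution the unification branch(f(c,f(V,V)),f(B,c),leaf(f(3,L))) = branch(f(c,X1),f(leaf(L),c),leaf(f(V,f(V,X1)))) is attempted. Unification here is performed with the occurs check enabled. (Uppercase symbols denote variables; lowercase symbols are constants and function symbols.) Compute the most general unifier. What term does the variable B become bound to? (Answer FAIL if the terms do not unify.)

Decompose branch/3: f(c,f(V,V)) = f(c,X1),  f(B,c) = f(leaf(L),c),  leaf(f(3,L)) = leaf(f(V,f(V,X1))).
Decompose f/2: c = c,  f(V,V) = X1.
Delete trivial equation c = c.
Bind X1 := f(V,V); substituting into the one remaining equation that mentions X1 gives: leaf(f(3,L)) = leaf(f(V,f(V,f(V,V)))).
Decompose f/2: B = leaf(L),  c = c.
Bind B := leaf(L); no other remaining equation mentions B.
Delete trivial equation c = c.
Decompose leaf/1: f(3,L) = f(V,f(V,f(V,V))).
Decompose f/2: 3 = V,  L = f(V,f(V,V)).
Bind V := 3; substituting into the remaining equation gives: L = f(3,f(3,3)). Substituting into the earlier binding gives X1 := f(3,3).
Bind L := f(3,f(3,3)). Substituting into the earlier binding gives B := leaf(f(3,f(3,3))).
MGU = { X1 -> f(3,3), B -> leaf(f(3,f(3,3))), V -> 3, L -> f(3,f(3,3)) }, so B -> leaf(f(3,f(3,3))).

leaf(f(3,f(3,3)))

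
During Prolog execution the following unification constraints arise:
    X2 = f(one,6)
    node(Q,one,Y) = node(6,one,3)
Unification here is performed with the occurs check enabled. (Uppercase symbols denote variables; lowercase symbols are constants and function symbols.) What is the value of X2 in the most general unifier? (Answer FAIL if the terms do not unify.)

Bind X2 := f(one,6); no other remaining equation mentions X2.
Decompose node/3: Q = 6,  one = one,  Y = 3.
Bind Q := 6; no other remaining equation mentions Q.
Delete trivial equation one = one.
Bind Y := 3.
MGU = { X2 = f(one,6), Q = 6, Y = 3 }, so X2 = f(one,6).

f(one,6)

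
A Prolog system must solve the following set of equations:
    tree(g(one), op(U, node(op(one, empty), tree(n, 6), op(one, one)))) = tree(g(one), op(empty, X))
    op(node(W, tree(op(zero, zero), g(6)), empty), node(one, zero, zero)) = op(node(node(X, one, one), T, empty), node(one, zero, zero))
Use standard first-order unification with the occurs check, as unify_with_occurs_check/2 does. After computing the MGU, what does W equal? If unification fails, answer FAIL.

Decompose tree/2: g(one) = g(one),  op(U, node(op(one, empty), tree(n, 6), op(one, one))) = op(empty, X).
Delete trivial equation g(one) = g(one).
Decompose op/2: U = empty,  node(op(one, empty), tree(n, 6), op(one, one)) = X.
Bind U := empty; no other remaining equation mentions U.
Bind X := node(op(one, empty), tree(n, 6), op(one, one)); substituting into the remaining equation gives: op(node(W, tree(op(zero, zero), g(6)), empty), node(one, zero, zero)) = op(node(node(node(op(one, empty), tree(n, 6), op(one, one)), one, one), T, empty), node(one, zero, zero)).
Decompose op/2: node(W, tree(op(zero, zero), g(6)), empty) = node(node(node(op(one, empty), tree(n, 6), op(one, one)), one, one), T, empty),  node(one, zero, zero) = node(one, zero, zero).
Decompose node/3: W = node(node(op(one, empty), tree(n, 6), op(one, one)), one, one),  tree(op(zero, zero), g(6)) = T,  empty = empty.
Bind W := node(node(op(one, empty), tree(n, 6), op(one, one)), one, one); no other remaining equation mentions W.
Bind T := tree(op(zero, zero), g(6)); no other remaining equation mentions T.
Delete trivial equation empty = empty.
Delete trivial equation node(one, zero, zero) = node(one, zero, zero).
MGU = { U ↦ empty, X ↦ node(op(one, empty), tree(n, 6), op(one, one)), W ↦ node(node(op(one, empty), tree(n, 6), op(one, one)), one, one), T ↦ tree(op(zero, zero), g(6)) }, so W ↦ node(node(op(one, empty), tree(n, 6), op(one, one)), one, one).

node(node(op(one, empty), tree(n, 6), op(one, one)), one, one)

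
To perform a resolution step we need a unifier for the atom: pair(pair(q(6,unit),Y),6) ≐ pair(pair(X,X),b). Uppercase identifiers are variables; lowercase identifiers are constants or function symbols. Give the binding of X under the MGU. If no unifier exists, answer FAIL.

Decompose pair/2: pair(q(6,unit),Y) ≐ pair(X,X),  6 ≐ b.
Decompose pair/2: q(6,unit) ≐ X,  Y ≐ X.
Bind X := q(6,unit); substituting into the one remaining equation that mentions X gives: Y ≐ q(6,unit).
Bind Y := q(6,unit); no other remaining equation mentions Y.
Clash: constants 6 and b differ; no unifier exists.

FAIL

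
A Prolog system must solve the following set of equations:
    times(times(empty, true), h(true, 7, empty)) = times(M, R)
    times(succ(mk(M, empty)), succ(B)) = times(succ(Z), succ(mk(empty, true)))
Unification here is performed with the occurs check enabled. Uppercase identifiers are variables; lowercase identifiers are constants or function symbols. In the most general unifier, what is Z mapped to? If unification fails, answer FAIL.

mk(times(empty, true), empty)

Decompose times/2: times(empty, true) = M,  h(true, 7, empty) = R.
Bind M := times(empty, true); substituting into the one remaining equation that mentions M gives: times(succ(mk(times(empty, true), empty)), succ(B)) = times(succ(Z), succ(mk(empty, true))).
Bind R := h(true, 7, empty); no other remaining equation mentions R.
Decompose times/2: succ(mk(times(empty, true), empty)) = succ(Z),  succ(B) = succ(mk(empty, true)).
Decompose succ/1: mk(times(empty, true), empty) = Z.
Bind Z := mk(times(empty, true), empty); no other remaining equation mentions Z.
Decompose succ/1: B = mk(empty, true).
Bind B := mk(empty, true).
MGU = { M ↦ times(empty, true), R ↦ h(true, 7, empty), Z ↦ mk(times(empty, true), empty), B ↦ mk(empty, true) }, so Z ↦ mk(times(empty, true), empty).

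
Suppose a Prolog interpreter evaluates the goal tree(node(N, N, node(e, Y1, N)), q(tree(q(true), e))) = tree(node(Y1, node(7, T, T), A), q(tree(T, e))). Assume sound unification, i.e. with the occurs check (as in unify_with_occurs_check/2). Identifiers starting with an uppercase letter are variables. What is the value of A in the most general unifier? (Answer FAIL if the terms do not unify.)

node(e, node(7, q(true), q(true)), node(7, q(true), q(true)))

Decompose tree/2: node(N, N, node(e, Y1, N)) = node(Y1, node(7, T, T), A),  q(tree(q(true), e)) = q(tree(T, e)).
Decompose node/3: N = Y1,  N = node(7, T, T),  node(e, Y1, N) = A.
Bind N := Y1; substituting into the 2 remaining equations that mention N gives: Y1 = node(7, T, T),  node(e, Y1, Y1) = A.
Bind Y1 := node(7, T, T); substituting into the one remaining equation that mentions Y1 gives: node(e, node(7, T, T), node(7, T, T)) = A. Substituting into the earlier binding gives N := node(7, T, T).
Bind A := node(e, node(7, T, T), node(7, T, T)); no other remaining equation mentions A.
Decompose q/1: tree(q(true), e) = tree(T, e).
Decompose tree/2: q(true) = T,  e = e.
Bind T := q(true); no other remaining equation mentions T. Substituting into the earlier bindings gives N := node(7, q(true), q(true)), Y1 := node(7, q(true), q(true)), A := node(e, node(7, q(true), q(true)), node(7, q(true), q(true))).
Delete trivial equation e = e.
MGU = { N = node(7, q(true), q(true)), Y1 = node(7, q(true), q(true)), A = node(e, node(7, q(true), q(true)), node(7, q(true), q(true))), T = q(true) }, so A = node(e, node(7, q(true), q(true)), node(7, q(true), q(true))).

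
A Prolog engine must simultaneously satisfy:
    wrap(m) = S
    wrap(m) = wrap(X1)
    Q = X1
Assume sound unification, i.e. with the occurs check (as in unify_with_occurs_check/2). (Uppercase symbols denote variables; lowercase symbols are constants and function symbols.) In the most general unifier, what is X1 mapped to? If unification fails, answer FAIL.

m

Bind S := wrap(m); no other remaining equation mentions S.
Decompose wrap/1: m = X1.
Bind X1 := m; substituting into the remaining equation gives: Q = m.
Bind Q := m.
MGU = { S = wrap(m), X1 = m, Q = m }, so X1 = m.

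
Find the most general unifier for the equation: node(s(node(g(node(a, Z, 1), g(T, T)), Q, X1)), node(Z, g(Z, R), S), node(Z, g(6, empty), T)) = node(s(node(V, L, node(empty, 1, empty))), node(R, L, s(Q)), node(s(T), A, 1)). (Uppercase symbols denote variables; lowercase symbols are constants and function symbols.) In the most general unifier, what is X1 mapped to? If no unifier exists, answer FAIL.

node(empty, 1, empty)

Decompose node/3: s(node(g(node(a, Z, 1), g(T, T)), Q, X1)) = s(node(V, L, node(empty, 1, empty))),  node(Z, g(Z, R), S) = node(R, L, s(Q)),  node(Z, g(6, empty), T) = node(s(T), A, 1).
Decompose s/1: node(g(node(a, Z, 1), g(T, T)), Q, X1) = node(V, L, node(empty, 1, empty)).
Decompose node/3: g(node(a, Z, 1), g(T, T)) = V,  Q = L,  X1 = node(empty, 1, empty).
Bind V := g(node(a, Z, 1), g(T, T)); no other remaining equation mentions V.
Bind Q := L; substituting into the one remaining equation that mentions Q gives: node(Z, g(Z, R), S) = node(R, L, s(L)).
Bind X1 := node(empty, 1, empty); no other remaining equation mentions X1.
Decompose node/3: Z = R,  g(Z, R) = L,  S = s(L).
Bind Z := R; substituting into the 2 remaining equations that mention Z gives: g(R, R) = L,  node(R, g(6, empty), T) = node(s(T), A, 1). Substituting into the earlier binding gives V := g(node(a, R, 1), g(T, T)).
Bind L := g(R, R); substituting into the one remaining equation that mentions L gives: S = s(g(R, R)). Substituting into the earlier binding gives Q := g(R, R).
Bind S := s(g(R, R)); no other remaining equation mentions S.
Decompose node/3: R = s(T),  g(6, empty) = A,  T = 1.
Bind R := s(T); no other remaining equation mentions R. Substituting into the earlier bindings gives V := g(node(a, s(T), 1), g(T, T)), Q := g(s(T), s(T)), Z := s(T), L := g(s(T), s(T)), S := s(g(s(T), s(T))).
Bind A := g(6, empty); no other remaining equation mentions A.
Bind T := 1. Substituting into the earlier bindings gives V := g(node(a, s(1), 1), g(1, 1)), Q := g(s(1), s(1)), Z := s(1), L := g(s(1), s(1)), S := s(g(s(1), s(1))), R := s(1).
MGU = { V -> g(node(a, s(1), 1), g(1, 1)), Q -> g(s(1), s(1)), X1 -> node(empty, 1, empty), Z -> s(1), L -> g(s(1), s(1)), S -> s(g(s(1), s(1))), R -> s(1), A -> g(6, empty), T -> 1 }, so X1 -> node(empty, 1, empty).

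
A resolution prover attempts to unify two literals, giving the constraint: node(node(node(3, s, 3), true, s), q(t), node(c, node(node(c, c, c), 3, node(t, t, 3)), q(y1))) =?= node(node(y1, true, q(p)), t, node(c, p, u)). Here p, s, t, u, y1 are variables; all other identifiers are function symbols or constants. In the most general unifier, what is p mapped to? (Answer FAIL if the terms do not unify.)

Decompose node/3: node(node(3, s, 3), true, s) =?= node(y1, true, q(p)),  q(t) =?= t,  node(c, node(node(c, c, c), 3, node(t, t, 3)), q(y1)) =?= node(c, p, u).
Decompose node/3: node(3, s, 3) =?= y1,  true =?= true,  s =?= q(p).
Bind y1 := node(3, s, 3); substituting into the one remaining equation that mentions y1 gives: node(c, node(node(c, c, c), 3, node(t, t, 3)), q(node(3, s, 3))) =?= node(c, p, u).
Delete trivial equation true =?= true.
Bind s := q(p); substituting into the one remaining equation that mentions s gives: node(c, node(node(c, c, c), 3, node(t, t, 3)), q(node(3, q(p), 3))) =?= node(c, p, u). Substituting into the earlier binding gives y1 := node(3, q(p), 3).
Occurs check fails: t occurs in q(t); the equation t =?= q(t) has no finite solution.

FAIL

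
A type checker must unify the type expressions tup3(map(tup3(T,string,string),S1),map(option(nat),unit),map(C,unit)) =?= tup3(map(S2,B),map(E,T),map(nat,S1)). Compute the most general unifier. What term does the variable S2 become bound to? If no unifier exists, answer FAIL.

Decompose tup3/3: map(tup3(T,string,string),S1) =?= map(S2,B),  map(option(nat),unit) =?= map(E,T),  map(C,unit) =?= map(nat,S1).
Decompose map/2: tup3(T,string,string) =?= S2,  S1 =?= B.
Bind S2 := tup3(T,string,string); no other remaining equation mentions S2.
Bind S1 := B; substituting into the one remaining equation that mentions S1 gives: map(C,unit) =?= map(nat,B).
Decompose map/2: option(nat) =?= E,  unit =?= T.
Bind E := option(nat); no other remaining equation mentions E.
Bind T := unit; no other remaining equation mentions T. Substituting into the earlier binding gives S2 := tup3(unit,string,string).
Decompose map/2: C =?= nat,  unit =?= B.
Bind C := nat; no other remaining equation mentions C.
Bind B := unit. Substituting into the earlier binding gives S1 := unit.
MGU = { S2 := tup3(unit,string,string), S1 := unit, E := option(nat), T := unit, C := nat, B := unit }, so S2 := tup3(unit,string,string).

tup3(unit,string,string)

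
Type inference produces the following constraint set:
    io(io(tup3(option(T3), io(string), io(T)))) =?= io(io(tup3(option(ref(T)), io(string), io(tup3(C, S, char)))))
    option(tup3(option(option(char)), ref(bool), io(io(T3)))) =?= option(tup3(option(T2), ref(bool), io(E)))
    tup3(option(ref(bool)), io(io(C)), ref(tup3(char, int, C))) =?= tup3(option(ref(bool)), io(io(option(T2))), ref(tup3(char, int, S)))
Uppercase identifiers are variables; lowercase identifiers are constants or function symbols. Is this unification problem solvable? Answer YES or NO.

YES

Decompose io/1: io(tup3(option(T3), io(string), io(T))) =?= io(tup3(option(ref(T)), io(string), io(tup3(C, S, char)))).
Decompose io/1: tup3(option(T3), io(string), io(T)) =?= tup3(option(ref(T)), io(string), io(tup3(C, S, char))).
Decompose tup3/3: option(T3) =?= option(ref(T)),  io(string) =?= io(string),  io(T) =?= io(tup3(C, S, char)).
Decompose option/1: T3 =?= ref(T).
Bind T3 := ref(T); substituting into the one remaining equation that mentions T3 gives: option(tup3(option(option(char)), ref(bool), io(io(ref(T))))) =?= option(tup3(option(T2), ref(bool), io(E))).
Delete trivial equation io(string) =?= io(string).
Decompose io/1: T =?= tup3(C, S, char).
Bind T := tup3(C, S, char); substituting into the one remaining equation that mentions T gives: option(tup3(option(option(char)), ref(bool), io(io(ref(tup3(C, S, char)))))) =?= option(tup3(option(T2), ref(bool), io(E))). Substituting into the earlier binding gives T3 := ref(tup3(C, S, char)).
Decompose option/1: tup3(option(option(char)), ref(bool), io(io(ref(tup3(C, S, char))))) =?= tup3(option(T2), ref(bool), io(E)).
Decompose tup3/3: option(option(char)) =?= option(T2),  ref(bool) =?= ref(bool),  io(io(ref(tup3(C, S, char)))) =?= io(E).
Decompose option/1: option(char) =?= T2.
Bind T2 := option(char); substituting into the one remaining equation that mentions T2 gives: tup3(option(ref(bool)), io(io(C)), ref(tup3(char, int, C))) =?= tup3(option(ref(bool)), io(io(option(option(char)))), ref(tup3(char, int, S))).
Delete trivial equation ref(bool) =?= ref(bool).
Decompose io/1: io(ref(tup3(C, S, char))) =?= E.
Bind E := io(ref(tup3(C, S, char))); no other remaining equation mentions E.
Decompose tup3/3: option(ref(bool)) =?= option(ref(bool)),  io(io(C)) =?= io(io(option(option(char)))),  ref(tup3(char, int, C)) =?= ref(tup3(char, int, S)).
Delete trivial equation option(ref(bool)) =?= option(ref(bool)).
Decompose io/1: io(C) =?= io(option(option(char))).
Decompose io/1: C =?= option(option(char)).
Bind C := option(option(char)); substituting into the remaining equation gives: ref(tup3(char, int, option(option(char)))) =?= ref(tup3(char, int, S)). Substituting into the earlier bindings gives T3 := ref(tup3(option(option(char)), S, char)), T := tup3(option(option(char)), S, char), E := io(ref(tup3(option(option(char)), S, char))).
Decompose ref/1: tup3(char, int, option(option(char))) =?= tup3(char, int, S).
Decompose tup3/3: char =?= char,  int =?= int,  option(option(char)) =?= S.
Delete trivial equation char =?= char.
Delete trivial equation int =?= int.
Bind S := option(option(char)). Substituting into the earlier bindings gives T3 := ref(tup3(option(option(char)), option(option(char)), char)), T := tup3(option(option(char)), option(option(char)), char), E := io(ref(tup3(option(option(char)), option(option(char)), char))).
No equations remain and no clash or occurs-check failure arose, so a unifier exists.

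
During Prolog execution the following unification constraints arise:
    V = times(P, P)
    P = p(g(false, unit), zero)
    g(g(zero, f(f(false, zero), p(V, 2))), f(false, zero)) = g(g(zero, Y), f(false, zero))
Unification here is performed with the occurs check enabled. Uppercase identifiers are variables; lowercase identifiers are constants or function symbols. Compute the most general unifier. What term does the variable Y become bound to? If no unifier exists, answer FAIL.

f(f(false, zero), p(times(p(g(false, unit), zero), p(g(false, unit), zero)), 2))

Bind V := times(P, P); substituting into the one remaining equation that mentions V gives: g(g(zero, f(f(false, zero), p(times(P, P), 2))), f(false, zero)) = g(g(zero, Y), f(false, zero)).
Bind P := p(g(false, unit), zero); substituting into the remaining equation gives: g(g(zero, f(f(false, zero), p(times(p(g(false, unit), zero), p(g(false, unit), zero)), 2))), f(false, zero)) = g(g(zero, Y), f(false, zero)). Substituting into the earlier binding gives V := times(p(g(false, unit), zero), p(g(false, unit), zero)).
Decompose g/2: g(zero, f(f(false, zero), p(times(p(g(false, unit), zero), p(g(false, unit), zero)), 2))) = g(zero, Y),  f(false, zero) = f(false, zero).
Decompose g/2: zero = zero,  f(f(false, zero), p(times(p(g(false, unit), zero), p(g(false, unit), zero)), 2)) = Y.
Delete trivial equation zero = zero.
Bind Y := f(f(false, zero), p(times(p(g(false, unit), zero), p(g(false, unit), zero)), 2)); no other remaining equation mentions Y.
Delete trivial equation f(false, zero) = f(false, zero).
MGU = { V -> times(p(g(false, unit), zero), p(g(false, unit), zero)), P -> p(g(false, unit), zero), Y -> f(f(false, zero), p(times(p(g(false, unit), zero), p(g(false, unit), zero)), 2)) }, so Y -> f(f(false, zero), p(times(p(g(false, unit), zero), p(g(false, unit), zero)), 2)).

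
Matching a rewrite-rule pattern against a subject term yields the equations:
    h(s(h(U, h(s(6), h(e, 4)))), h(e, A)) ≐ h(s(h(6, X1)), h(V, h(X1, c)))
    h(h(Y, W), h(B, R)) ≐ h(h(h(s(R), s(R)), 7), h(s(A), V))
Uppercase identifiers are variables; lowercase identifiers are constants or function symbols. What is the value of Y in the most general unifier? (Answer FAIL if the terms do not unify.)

h(s(e), s(e))

Decompose h/2: s(h(U, h(s(6), h(e, 4)))) ≐ s(h(6, X1)),  h(e, A) ≐ h(V, h(X1, c)).
Decompose s/1: h(U, h(s(6), h(e, 4))) ≐ h(6, X1).
Decompose h/2: U ≐ 6,  h(s(6), h(e, 4)) ≐ X1.
Bind U := 6; no other remaining equation mentions U.
Bind X1 := h(s(6), h(e, 4)); substituting into the one remaining equation that mentions X1 gives: h(e, A) ≐ h(V, h(h(s(6), h(e, 4)), c)).
Decompose h/2: e ≐ V,  A ≐ h(h(s(6), h(e, 4)), c).
Bind V := e; substituting into the one remaining equation that mentions V gives: h(h(Y, W), h(B, R)) ≐ h(h(h(s(R), s(R)), 7), h(s(A), e)).
Bind A := h(h(s(6), h(e, 4)), c); substituting into the remaining equation gives: h(h(Y, W), h(B, R)) ≐ h(h(h(s(R), s(R)), 7), h(s(h(h(s(6), h(e, 4)), c)), e)).
Decompose h/2: h(Y, W) ≐ h(h(s(R), s(R)), 7),  h(B, R) ≐ h(s(h(h(s(6), h(e, 4)), c)), e).
Decompose h/2: Y ≐ h(s(R), s(R)),  W ≐ 7.
Bind Y := h(s(R), s(R)); no other remaining equation mentions Y.
Bind W := 7; no other remaining equation mentions W.
Decompose h/2: B ≐ s(h(h(s(6), h(e, 4)), c)),  R ≐ e.
Bind B := s(h(h(s(6), h(e, 4)), c)); no other remaining equation mentions B.
Bind R := e. Substituting into the earlier binding gives Y := h(s(e), s(e)).
MGU = { U := 6, X1 := h(s(6), h(e, 4)), V := e, A := h(h(s(6), h(e, 4)), c), Y := h(s(e), s(e)), W := 7, B := s(h(h(s(6), h(e, 4)), c)), R := e }, so Y := h(s(e), s(e)).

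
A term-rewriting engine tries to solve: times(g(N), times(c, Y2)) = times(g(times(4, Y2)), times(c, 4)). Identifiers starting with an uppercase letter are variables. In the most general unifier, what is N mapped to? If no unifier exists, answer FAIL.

Decompose times/2: g(N) = g(times(4, Y2)),  times(c, Y2) = times(c, 4).
Decompose g/1: N = times(4, Y2).
Bind N := times(4, Y2); no other remaining equation mentions N.
Decompose times/2: c = c,  Y2 = 4.
Delete trivial equation c = c.
Bind Y2 := 4. Substituting into the earlier binding gives N := times(4, 4).
MGU = { N -> times(4, 4), Y2 -> 4 }, so N -> times(4, 4).

times(4, 4)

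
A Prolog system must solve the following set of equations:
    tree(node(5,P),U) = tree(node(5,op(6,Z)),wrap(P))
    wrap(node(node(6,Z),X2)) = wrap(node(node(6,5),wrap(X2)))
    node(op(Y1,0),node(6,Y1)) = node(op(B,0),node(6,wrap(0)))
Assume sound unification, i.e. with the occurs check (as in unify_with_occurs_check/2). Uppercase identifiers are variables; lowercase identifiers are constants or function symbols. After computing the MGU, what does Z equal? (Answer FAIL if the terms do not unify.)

Decompose tree/2: node(5,P) = node(5,op(6,Z)),  U = wrap(P).
Decompose node/2: 5 = 5,  P = op(6,Z).
Delete trivial equation 5 = 5.
Bind P := op(6,Z); substituting into the one remaining equation that mentions P gives: U = wrap(op(6,Z)).
Bind U := wrap(op(6,Z)); no other remaining equation mentions U.
Decompose wrap/1: node(node(6,Z),X2) = node(node(6,5),wrap(X2)).
Decompose node/2: node(6,Z) = node(6,5),  X2 = wrap(X2).
Decompose node/2: 6 = 6,  Z = 5.
Delete trivial equation 6 = 6.
Bind Z := 5; no other remaining equation mentions Z. Substituting into the earlier bindings gives P := op(6,5), U := wrap(op(6,5)).
Occurs check fails: X2 occurs in wrap(X2); the equation X2 = wrap(X2) has no finite solution.

FAIL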